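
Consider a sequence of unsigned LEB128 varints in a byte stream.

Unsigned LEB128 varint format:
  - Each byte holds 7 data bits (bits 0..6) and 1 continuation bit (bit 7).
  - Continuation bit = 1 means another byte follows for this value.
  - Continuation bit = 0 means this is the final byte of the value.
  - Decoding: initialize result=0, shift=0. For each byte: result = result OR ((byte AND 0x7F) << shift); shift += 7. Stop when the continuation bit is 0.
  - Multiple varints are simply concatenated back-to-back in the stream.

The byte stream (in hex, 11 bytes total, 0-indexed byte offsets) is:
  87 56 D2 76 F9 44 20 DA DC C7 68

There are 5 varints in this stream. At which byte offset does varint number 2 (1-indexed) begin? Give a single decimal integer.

  byte[0]=0x87 cont=1 payload=0x07=7: acc |= 7<<0 -> acc=7 shift=7
  byte[1]=0x56 cont=0 payload=0x56=86: acc |= 86<<7 -> acc=11015 shift=14 [end]
Varint 1: bytes[0:2] = 87 56 -> value 11015 (2 byte(s))
  byte[2]=0xD2 cont=1 payload=0x52=82: acc |= 82<<0 -> acc=82 shift=7
  byte[3]=0x76 cont=0 payload=0x76=118: acc |= 118<<7 -> acc=15186 shift=14 [end]
Varint 2: bytes[2:4] = D2 76 -> value 15186 (2 byte(s))
  byte[4]=0xF9 cont=1 payload=0x79=121: acc |= 121<<0 -> acc=121 shift=7
  byte[5]=0x44 cont=0 payload=0x44=68: acc |= 68<<7 -> acc=8825 shift=14 [end]
Varint 3: bytes[4:6] = F9 44 -> value 8825 (2 byte(s))
  byte[6]=0x20 cont=0 payload=0x20=32: acc |= 32<<0 -> acc=32 shift=7 [end]
Varint 4: bytes[6:7] = 20 -> value 32 (1 byte(s))
  byte[7]=0xDA cont=1 payload=0x5A=90: acc |= 90<<0 -> acc=90 shift=7
  byte[8]=0xDC cont=1 payload=0x5C=92: acc |= 92<<7 -> acc=11866 shift=14
  byte[9]=0xC7 cont=1 payload=0x47=71: acc |= 71<<14 -> acc=1175130 shift=21
  byte[10]=0x68 cont=0 payload=0x68=104: acc |= 104<<21 -> acc=219278938 shift=28 [end]
Varint 5: bytes[7:11] = DA DC C7 68 -> value 219278938 (4 byte(s))

Answer: 2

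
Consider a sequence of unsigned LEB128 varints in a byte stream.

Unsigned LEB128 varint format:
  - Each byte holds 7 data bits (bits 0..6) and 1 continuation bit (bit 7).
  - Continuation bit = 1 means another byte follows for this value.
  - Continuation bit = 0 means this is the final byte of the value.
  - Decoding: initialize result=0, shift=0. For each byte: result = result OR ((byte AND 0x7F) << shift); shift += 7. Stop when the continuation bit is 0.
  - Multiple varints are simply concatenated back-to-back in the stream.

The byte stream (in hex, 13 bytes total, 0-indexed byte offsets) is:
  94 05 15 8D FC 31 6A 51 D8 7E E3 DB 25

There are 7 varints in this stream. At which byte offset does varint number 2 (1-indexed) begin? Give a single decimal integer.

Answer: 2

Derivation:
  byte[0]=0x94 cont=1 payload=0x14=20: acc |= 20<<0 -> acc=20 shift=7
  byte[1]=0x05 cont=0 payload=0x05=5: acc |= 5<<7 -> acc=660 shift=14 [end]
Varint 1: bytes[0:2] = 94 05 -> value 660 (2 byte(s))
  byte[2]=0x15 cont=0 payload=0x15=21: acc |= 21<<0 -> acc=21 shift=7 [end]
Varint 2: bytes[2:3] = 15 -> value 21 (1 byte(s))
  byte[3]=0x8D cont=1 payload=0x0D=13: acc |= 13<<0 -> acc=13 shift=7
  byte[4]=0xFC cont=1 payload=0x7C=124: acc |= 124<<7 -> acc=15885 shift=14
  byte[5]=0x31 cont=0 payload=0x31=49: acc |= 49<<14 -> acc=818701 shift=21 [end]
Varint 3: bytes[3:6] = 8D FC 31 -> value 818701 (3 byte(s))
  byte[6]=0x6A cont=0 payload=0x6A=106: acc |= 106<<0 -> acc=106 shift=7 [end]
Varint 4: bytes[6:7] = 6A -> value 106 (1 byte(s))
  byte[7]=0x51 cont=0 payload=0x51=81: acc |= 81<<0 -> acc=81 shift=7 [end]
Varint 5: bytes[7:8] = 51 -> value 81 (1 byte(s))
  byte[8]=0xD8 cont=1 payload=0x58=88: acc |= 88<<0 -> acc=88 shift=7
  byte[9]=0x7E cont=0 payload=0x7E=126: acc |= 126<<7 -> acc=16216 shift=14 [end]
Varint 6: bytes[8:10] = D8 7E -> value 16216 (2 byte(s))
  byte[10]=0xE3 cont=1 payload=0x63=99: acc |= 99<<0 -> acc=99 shift=7
  byte[11]=0xDB cont=1 payload=0x5B=91: acc |= 91<<7 -> acc=11747 shift=14
  byte[12]=0x25 cont=0 payload=0x25=37: acc |= 37<<14 -> acc=617955 shift=21 [end]
Varint 7: bytes[10:13] = E3 DB 25 -> value 617955 (3 byte(s))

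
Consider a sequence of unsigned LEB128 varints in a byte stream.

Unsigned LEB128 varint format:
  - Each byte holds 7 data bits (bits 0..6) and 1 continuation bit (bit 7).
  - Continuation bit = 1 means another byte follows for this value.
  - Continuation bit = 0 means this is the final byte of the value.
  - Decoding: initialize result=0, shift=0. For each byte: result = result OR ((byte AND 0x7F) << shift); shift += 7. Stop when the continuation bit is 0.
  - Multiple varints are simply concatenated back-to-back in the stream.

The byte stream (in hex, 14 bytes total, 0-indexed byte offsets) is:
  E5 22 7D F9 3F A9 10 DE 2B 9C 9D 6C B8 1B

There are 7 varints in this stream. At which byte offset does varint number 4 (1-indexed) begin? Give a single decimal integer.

Answer: 5

Derivation:
  byte[0]=0xE5 cont=1 payload=0x65=101: acc |= 101<<0 -> acc=101 shift=7
  byte[1]=0x22 cont=0 payload=0x22=34: acc |= 34<<7 -> acc=4453 shift=14 [end]
Varint 1: bytes[0:2] = E5 22 -> value 4453 (2 byte(s))
  byte[2]=0x7D cont=0 payload=0x7D=125: acc |= 125<<0 -> acc=125 shift=7 [end]
Varint 2: bytes[2:3] = 7D -> value 125 (1 byte(s))
  byte[3]=0xF9 cont=1 payload=0x79=121: acc |= 121<<0 -> acc=121 shift=7
  byte[4]=0x3F cont=0 payload=0x3F=63: acc |= 63<<7 -> acc=8185 shift=14 [end]
Varint 3: bytes[3:5] = F9 3F -> value 8185 (2 byte(s))
  byte[5]=0xA9 cont=1 payload=0x29=41: acc |= 41<<0 -> acc=41 shift=7
  byte[6]=0x10 cont=0 payload=0x10=16: acc |= 16<<7 -> acc=2089 shift=14 [end]
Varint 4: bytes[5:7] = A9 10 -> value 2089 (2 byte(s))
  byte[7]=0xDE cont=1 payload=0x5E=94: acc |= 94<<0 -> acc=94 shift=7
  byte[8]=0x2B cont=0 payload=0x2B=43: acc |= 43<<7 -> acc=5598 shift=14 [end]
Varint 5: bytes[7:9] = DE 2B -> value 5598 (2 byte(s))
  byte[9]=0x9C cont=1 payload=0x1C=28: acc |= 28<<0 -> acc=28 shift=7
  byte[10]=0x9D cont=1 payload=0x1D=29: acc |= 29<<7 -> acc=3740 shift=14
  byte[11]=0x6C cont=0 payload=0x6C=108: acc |= 108<<14 -> acc=1773212 shift=21 [end]
Varint 6: bytes[9:12] = 9C 9D 6C -> value 1773212 (3 byte(s))
  byte[12]=0xB8 cont=1 payload=0x38=56: acc |= 56<<0 -> acc=56 shift=7
  byte[13]=0x1B cont=0 payload=0x1B=27: acc |= 27<<7 -> acc=3512 shift=14 [end]
Varint 7: bytes[12:14] = B8 1B -> value 3512 (2 byte(s))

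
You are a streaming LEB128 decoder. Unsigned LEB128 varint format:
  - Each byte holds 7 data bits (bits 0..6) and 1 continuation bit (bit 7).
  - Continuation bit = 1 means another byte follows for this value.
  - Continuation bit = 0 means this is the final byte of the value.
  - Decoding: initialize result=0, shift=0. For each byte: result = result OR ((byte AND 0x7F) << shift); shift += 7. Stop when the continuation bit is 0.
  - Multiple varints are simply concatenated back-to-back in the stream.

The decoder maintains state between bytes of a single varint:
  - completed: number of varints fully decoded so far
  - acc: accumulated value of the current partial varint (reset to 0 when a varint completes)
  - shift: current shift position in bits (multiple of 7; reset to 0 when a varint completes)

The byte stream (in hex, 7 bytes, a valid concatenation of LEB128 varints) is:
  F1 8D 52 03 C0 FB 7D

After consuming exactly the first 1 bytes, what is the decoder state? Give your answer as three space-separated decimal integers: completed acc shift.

Answer: 0 113 7

Derivation:
byte[0]=0xF1 cont=1 payload=0x71: acc |= 113<<0 -> completed=0 acc=113 shift=7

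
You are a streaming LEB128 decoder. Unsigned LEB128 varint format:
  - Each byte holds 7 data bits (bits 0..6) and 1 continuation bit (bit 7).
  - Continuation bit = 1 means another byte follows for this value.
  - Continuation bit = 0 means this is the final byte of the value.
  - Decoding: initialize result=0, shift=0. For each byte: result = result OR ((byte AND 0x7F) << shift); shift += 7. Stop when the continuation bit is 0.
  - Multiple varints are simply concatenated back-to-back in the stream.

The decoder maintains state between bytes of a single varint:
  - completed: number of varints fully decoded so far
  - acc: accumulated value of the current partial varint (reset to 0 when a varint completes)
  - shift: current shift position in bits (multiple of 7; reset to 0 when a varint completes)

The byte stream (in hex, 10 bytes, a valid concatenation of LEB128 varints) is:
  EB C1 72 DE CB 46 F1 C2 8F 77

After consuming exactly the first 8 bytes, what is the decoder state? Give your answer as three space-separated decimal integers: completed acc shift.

Answer: 2 8561 14

Derivation:
byte[0]=0xEB cont=1 payload=0x6B: acc |= 107<<0 -> completed=0 acc=107 shift=7
byte[1]=0xC1 cont=1 payload=0x41: acc |= 65<<7 -> completed=0 acc=8427 shift=14
byte[2]=0x72 cont=0 payload=0x72: varint #1 complete (value=1876203); reset -> completed=1 acc=0 shift=0
byte[3]=0xDE cont=1 payload=0x5E: acc |= 94<<0 -> completed=1 acc=94 shift=7
byte[4]=0xCB cont=1 payload=0x4B: acc |= 75<<7 -> completed=1 acc=9694 shift=14
byte[5]=0x46 cont=0 payload=0x46: varint #2 complete (value=1156574); reset -> completed=2 acc=0 shift=0
byte[6]=0xF1 cont=1 payload=0x71: acc |= 113<<0 -> completed=2 acc=113 shift=7
byte[7]=0xC2 cont=1 payload=0x42: acc |= 66<<7 -> completed=2 acc=8561 shift=14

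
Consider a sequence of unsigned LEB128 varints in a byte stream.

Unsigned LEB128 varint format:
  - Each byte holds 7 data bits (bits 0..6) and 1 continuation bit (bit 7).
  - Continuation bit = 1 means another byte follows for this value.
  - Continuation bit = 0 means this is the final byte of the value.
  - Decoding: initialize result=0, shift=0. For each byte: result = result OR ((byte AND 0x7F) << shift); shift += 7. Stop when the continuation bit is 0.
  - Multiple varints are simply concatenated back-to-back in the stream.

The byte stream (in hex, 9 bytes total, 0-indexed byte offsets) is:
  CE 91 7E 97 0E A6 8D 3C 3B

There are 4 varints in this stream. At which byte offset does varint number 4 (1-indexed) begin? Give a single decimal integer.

  byte[0]=0xCE cont=1 payload=0x4E=78: acc |= 78<<0 -> acc=78 shift=7
  byte[1]=0x91 cont=1 payload=0x11=17: acc |= 17<<7 -> acc=2254 shift=14
  byte[2]=0x7E cont=0 payload=0x7E=126: acc |= 126<<14 -> acc=2066638 shift=21 [end]
Varint 1: bytes[0:3] = CE 91 7E -> value 2066638 (3 byte(s))
  byte[3]=0x97 cont=1 payload=0x17=23: acc |= 23<<0 -> acc=23 shift=7
  byte[4]=0x0E cont=0 payload=0x0E=14: acc |= 14<<7 -> acc=1815 shift=14 [end]
Varint 2: bytes[3:5] = 97 0E -> value 1815 (2 byte(s))
  byte[5]=0xA6 cont=1 payload=0x26=38: acc |= 38<<0 -> acc=38 shift=7
  byte[6]=0x8D cont=1 payload=0x0D=13: acc |= 13<<7 -> acc=1702 shift=14
  byte[7]=0x3C cont=0 payload=0x3C=60: acc |= 60<<14 -> acc=984742 shift=21 [end]
Varint 3: bytes[5:8] = A6 8D 3C -> value 984742 (3 byte(s))
  byte[8]=0x3B cont=0 payload=0x3B=59: acc |= 59<<0 -> acc=59 shift=7 [end]
Varint 4: bytes[8:9] = 3B -> value 59 (1 byte(s))

Answer: 8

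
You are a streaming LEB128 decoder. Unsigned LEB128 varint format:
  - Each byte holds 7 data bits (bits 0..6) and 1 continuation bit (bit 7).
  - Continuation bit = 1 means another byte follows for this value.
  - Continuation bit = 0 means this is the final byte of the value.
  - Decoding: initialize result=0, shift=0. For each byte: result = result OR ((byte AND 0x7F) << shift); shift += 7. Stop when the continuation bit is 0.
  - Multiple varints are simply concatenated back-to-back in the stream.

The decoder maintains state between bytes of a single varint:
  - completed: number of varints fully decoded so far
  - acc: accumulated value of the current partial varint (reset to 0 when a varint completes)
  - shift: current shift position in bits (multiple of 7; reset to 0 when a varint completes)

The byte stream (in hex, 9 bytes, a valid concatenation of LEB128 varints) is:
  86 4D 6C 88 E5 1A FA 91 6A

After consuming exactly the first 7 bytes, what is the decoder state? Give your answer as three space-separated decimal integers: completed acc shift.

Answer: 3 122 7

Derivation:
byte[0]=0x86 cont=1 payload=0x06: acc |= 6<<0 -> completed=0 acc=6 shift=7
byte[1]=0x4D cont=0 payload=0x4D: varint #1 complete (value=9862); reset -> completed=1 acc=0 shift=0
byte[2]=0x6C cont=0 payload=0x6C: varint #2 complete (value=108); reset -> completed=2 acc=0 shift=0
byte[3]=0x88 cont=1 payload=0x08: acc |= 8<<0 -> completed=2 acc=8 shift=7
byte[4]=0xE5 cont=1 payload=0x65: acc |= 101<<7 -> completed=2 acc=12936 shift=14
byte[5]=0x1A cont=0 payload=0x1A: varint #3 complete (value=438920); reset -> completed=3 acc=0 shift=0
byte[6]=0xFA cont=1 payload=0x7A: acc |= 122<<0 -> completed=3 acc=122 shift=7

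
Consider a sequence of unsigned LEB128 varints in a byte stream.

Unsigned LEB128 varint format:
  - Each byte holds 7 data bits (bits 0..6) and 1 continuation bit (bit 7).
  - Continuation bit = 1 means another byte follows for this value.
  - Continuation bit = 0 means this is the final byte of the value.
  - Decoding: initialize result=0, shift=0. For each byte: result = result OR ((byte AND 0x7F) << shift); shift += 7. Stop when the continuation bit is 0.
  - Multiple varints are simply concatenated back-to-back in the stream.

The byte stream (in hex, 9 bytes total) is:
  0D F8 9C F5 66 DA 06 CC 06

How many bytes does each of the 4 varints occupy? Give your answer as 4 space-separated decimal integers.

Answer: 1 4 2 2

Derivation:
  byte[0]=0x0D cont=0 payload=0x0D=13: acc |= 13<<0 -> acc=13 shift=7 [end]
Varint 1: bytes[0:1] = 0D -> value 13 (1 byte(s))
  byte[1]=0xF8 cont=1 payload=0x78=120: acc |= 120<<0 -> acc=120 shift=7
  byte[2]=0x9C cont=1 payload=0x1C=28: acc |= 28<<7 -> acc=3704 shift=14
  byte[3]=0xF5 cont=1 payload=0x75=117: acc |= 117<<14 -> acc=1920632 shift=21
  byte[4]=0x66 cont=0 payload=0x66=102: acc |= 102<<21 -> acc=215830136 shift=28 [end]
Varint 2: bytes[1:5] = F8 9C F5 66 -> value 215830136 (4 byte(s))
  byte[5]=0xDA cont=1 payload=0x5A=90: acc |= 90<<0 -> acc=90 shift=7
  byte[6]=0x06 cont=0 payload=0x06=6: acc |= 6<<7 -> acc=858 shift=14 [end]
Varint 3: bytes[5:7] = DA 06 -> value 858 (2 byte(s))
  byte[7]=0xCC cont=1 payload=0x4C=76: acc |= 76<<0 -> acc=76 shift=7
  byte[8]=0x06 cont=0 payload=0x06=6: acc |= 6<<7 -> acc=844 shift=14 [end]
Varint 4: bytes[7:9] = CC 06 -> value 844 (2 byte(s))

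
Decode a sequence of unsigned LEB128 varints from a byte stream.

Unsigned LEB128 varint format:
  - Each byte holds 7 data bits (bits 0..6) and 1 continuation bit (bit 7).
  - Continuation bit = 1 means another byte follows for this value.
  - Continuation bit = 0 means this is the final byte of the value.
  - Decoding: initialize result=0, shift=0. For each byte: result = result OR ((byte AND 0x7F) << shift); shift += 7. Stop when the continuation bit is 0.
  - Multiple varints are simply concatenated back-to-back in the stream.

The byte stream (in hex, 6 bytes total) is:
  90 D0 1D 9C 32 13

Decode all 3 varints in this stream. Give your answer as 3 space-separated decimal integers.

  byte[0]=0x90 cont=1 payload=0x10=16: acc |= 16<<0 -> acc=16 shift=7
  byte[1]=0xD0 cont=1 payload=0x50=80: acc |= 80<<7 -> acc=10256 shift=14
  byte[2]=0x1D cont=0 payload=0x1D=29: acc |= 29<<14 -> acc=485392 shift=21 [end]
Varint 1: bytes[0:3] = 90 D0 1D -> value 485392 (3 byte(s))
  byte[3]=0x9C cont=1 payload=0x1C=28: acc |= 28<<0 -> acc=28 shift=7
  byte[4]=0x32 cont=0 payload=0x32=50: acc |= 50<<7 -> acc=6428 shift=14 [end]
Varint 2: bytes[3:5] = 9C 32 -> value 6428 (2 byte(s))
  byte[5]=0x13 cont=0 payload=0x13=19: acc |= 19<<0 -> acc=19 shift=7 [end]
Varint 3: bytes[5:6] = 13 -> value 19 (1 byte(s))

Answer: 485392 6428 19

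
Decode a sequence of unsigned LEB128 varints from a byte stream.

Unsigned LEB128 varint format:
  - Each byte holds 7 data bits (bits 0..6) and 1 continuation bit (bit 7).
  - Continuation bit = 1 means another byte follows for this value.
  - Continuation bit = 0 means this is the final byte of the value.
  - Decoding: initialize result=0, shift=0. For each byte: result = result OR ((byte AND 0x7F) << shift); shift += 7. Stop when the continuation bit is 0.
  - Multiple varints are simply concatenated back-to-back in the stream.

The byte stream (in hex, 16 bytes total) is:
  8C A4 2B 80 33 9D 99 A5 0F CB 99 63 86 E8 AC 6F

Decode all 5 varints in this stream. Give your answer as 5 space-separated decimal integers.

Answer: 709132 6528 32066717 1625291 233518086

Derivation:
  byte[0]=0x8C cont=1 payload=0x0C=12: acc |= 12<<0 -> acc=12 shift=7
  byte[1]=0xA4 cont=1 payload=0x24=36: acc |= 36<<7 -> acc=4620 shift=14
  byte[2]=0x2B cont=0 payload=0x2B=43: acc |= 43<<14 -> acc=709132 shift=21 [end]
Varint 1: bytes[0:3] = 8C A4 2B -> value 709132 (3 byte(s))
  byte[3]=0x80 cont=1 payload=0x00=0: acc |= 0<<0 -> acc=0 shift=7
  byte[4]=0x33 cont=0 payload=0x33=51: acc |= 51<<7 -> acc=6528 shift=14 [end]
Varint 2: bytes[3:5] = 80 33 -> value 6528 (2 byte(s))
  byte[5]=0x9D cont=1 payload=0x1D=29: acc |= 29<<0 -> acc=29 shift=7
  byte[6]=0x99 cont=1 payload=0x19=25: acc |= 25<<7 -> acc=3229 shift=14
  byte[7]=0xA5 cont=1 payload=0x25=37: acc |= 37<<14 -> acc=609437 shift=21
  byte[8]=0x0F cont=0 payload=0x0F=15: acc |= 15<<21 -> acc=32066717 shift=28 [end]
Varint 3: bytes[5:9] = 9D 99 A5 0F -> value 32066717 (4 byte(s))
  byte[9]=0xCB cont=1 payload=0x4B=75: acc |= 75<<0 -> acc=75 shift=7
  byte[10]=0x99 cont=1 payload=0x19=25: acc |= 25<<7 -> acc=3275 shift=14
  byte[11]=0x63 cont=0 payload=0x63=99: acc |= 99<<14 -> acc=1625291 shift=21 [end]
Varint 4: bytes[9:12] = CB 99 63 -> value 1625291 (3 byte(s))
  byte[12]=0x86 cont=1 payload=0x06=6: acc |= 6<<0 -> acc=6 shift=7
  byte[13]=0xE8 cont=1 payload=0x68=104: acc |= 104<<7 -> acc=13318 shift=14
  byte[14]=0xAC cont=1 payload=0x2C=44: acc |= 44<<14 -> acc=734214 shift=21
  byte[15]=0x6F cont=0 payload=0x6F=111: acc |= 111<<21 -> acc=233518086 shift=28 [end]
Varint 5: bytes[12:16] = 86 E8 AC 6F -> value 233518086 (4 byte(s))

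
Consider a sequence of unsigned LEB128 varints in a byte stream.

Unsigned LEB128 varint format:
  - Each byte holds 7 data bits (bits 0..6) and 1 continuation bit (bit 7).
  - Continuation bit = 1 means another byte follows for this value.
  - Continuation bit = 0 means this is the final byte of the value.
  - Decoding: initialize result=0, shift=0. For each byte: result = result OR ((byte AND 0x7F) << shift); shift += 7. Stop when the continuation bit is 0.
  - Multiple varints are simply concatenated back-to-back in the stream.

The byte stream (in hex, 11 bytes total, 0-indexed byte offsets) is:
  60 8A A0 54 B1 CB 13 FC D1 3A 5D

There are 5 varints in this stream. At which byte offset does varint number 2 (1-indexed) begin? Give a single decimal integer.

  byte[0]=0x60 cont=0 payload=0x60=96: acc |= 96<<0 -> acc=96 shift=7 [end]
Varint 1: bytes[0:1] = 60 -> value 96 (1 byte(s))
  byte[1]=0x8A cont=1 payload=0x0A=10: acc |= 10<<0 -> acc=10 shift=7
  byte[2]=0xA0 cont=1 payload=0x20=32: acc |= 32<<7 -> acc=4106 shift=14
  byte[3]=0x54 cont=0 payload=0x54=84: acc |= 84<<14 -> acc=1380362 shift=21 [end]
Varint 2: bytes[1:4] = 8A A0 54 -> value 1380362 (3 byte(s))
  byte[4]=0xB1 cont=1 payload=0x31=49: acc |= 49<<0 -> acc=49 shift=7
  byte[5]=0xCB cont=1 payload=0x4B=75: acc |= 75<<7 -> acc=9649 shift=14
  byte[6]=0x13 cont=0 payload=0x13=19: acc |= 19<<14 -> acc=320945 shift=21 [end]
Varint 3: bytes[4:7] = B1 CB 13 -> value 320945 (3 byte(s))
  byte[7]=0xFC cont=1 payload=0x7C=124: acc |= 124<<0 -> acc=124 shift=7
  byte[8]=0xD1 cont=1 payload=0x51=81: acc |= 81<<7 -> acc=10492 shift=14
  byte[9]=0x3A cont=0 payload=0x3A=58: acc |= 58<<14 -> acc=960764 shift=21 [end]
Varint 4: bytes[7:10] = FC D1 3A -> value 960764 (3 byte(s))
  byte[10]=0x5D cont=0 payload=0x5D=93: acc |= 93<<0 -> acc=93 shift=7 [end]
Varint 5: bytes[10:11] = 5D -> value 93 (1 byte(s))

Answer: 1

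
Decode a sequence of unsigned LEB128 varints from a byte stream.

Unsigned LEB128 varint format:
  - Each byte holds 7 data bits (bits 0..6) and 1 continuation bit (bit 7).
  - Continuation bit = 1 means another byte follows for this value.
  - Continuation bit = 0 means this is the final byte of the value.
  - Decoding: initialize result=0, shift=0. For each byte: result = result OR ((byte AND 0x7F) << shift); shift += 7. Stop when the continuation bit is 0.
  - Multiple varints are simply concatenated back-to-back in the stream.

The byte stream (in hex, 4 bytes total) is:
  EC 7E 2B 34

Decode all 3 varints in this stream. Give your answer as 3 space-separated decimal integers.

Answer: 16236 43 52

Derivation:
  byte[0]=0xEC cont=1 payload=0x6C=108: acc |= 108<<0 -> acc=108 shift=7
  byte[1]=0x7E cont=0 payload=0x7E=126: acc |= 126<<7 -> acc=16236 shift=14 [end]
Varint 1: bytes[0:2] = EC 7E -> value 16236 (2 byte(s))
  byte[2]=0x2B cont=0 payload=0x2B=43: acc |= 43<<0 -> acc=43 shift=7 [end]
Varint 2: bytes[2:3] = 2B -> value 43 (1 byte(s))
  byte[3]=0x34 cont=0 payload=0x34=52: acc |= 52<<0 -> acc=52 shift=7 [end]
Varint 3: bytes[3:4] = 34 -> value 52 (1 byte(s))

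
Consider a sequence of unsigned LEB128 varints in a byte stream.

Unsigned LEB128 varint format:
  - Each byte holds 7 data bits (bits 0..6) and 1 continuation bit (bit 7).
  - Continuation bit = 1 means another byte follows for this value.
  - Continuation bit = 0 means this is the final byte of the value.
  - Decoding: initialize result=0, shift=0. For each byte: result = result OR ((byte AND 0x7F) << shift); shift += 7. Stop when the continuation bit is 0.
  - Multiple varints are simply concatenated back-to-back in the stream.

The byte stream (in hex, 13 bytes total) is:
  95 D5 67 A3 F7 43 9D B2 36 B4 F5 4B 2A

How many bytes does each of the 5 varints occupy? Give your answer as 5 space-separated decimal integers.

Answer: 3 3 3 3 1

Derivation:
  byte[0]=0x95 cont=1 payload=0x15=21: acc |= 21<<0 -> acc=21 shift=7
  byte[1]=0xD5 cont=1 payload=0x55=85: acc |= 85<<7 -> acc=10901 shift=14
  byte[2]=0x67 cont=0 payload=0x67=103: acc |= 103<<14 -> acc=1698453 shift=21 [end]
Varint 1: bytes[0:3] = 95 D5 67 -> value 1698453 (3 byte(s))
  byte[3]=0xA3 cont=1 payload=0x23=35: acc |= 35<<0 -> acc=35 shift=7
  byte[4]=0xF7 cont=1 payload=0x77=119: acc |= 119<<7 -> acc=15267 shift=14
  byte[5]=0x43 cont=0 payload=0x43=67: acc |= 67<<14 -> acc=1112995 shift=21 [end]
Varint 2: bytes[3:6] = A3 F7 43 -> value 1112995 (3 byte(s))
  byte[6]=0x9D cont=1 payload=0x1D=29: acc |= 29<<0 -> acc=29 shift=7
  byte[7]=0xB2 cont=1 payload=0x32=50: acc |= 50<<7 -> acc=6429 shift=14
  byte[8]=0x36 cont=0 payload=0x36=54: acc |= 54<<14 -> acc=891165 shift=21 [end]
Varint 3: bytes[6:9] = 9D B2 36 -> value 891165 (3 byte(s))
  byte[9]=0xB4 cont=1 payload=0x34=52: acc |= 52<<0 -> acc=52 shift=7
  byte[10]=0xF5 cont=1 payload=0x75=117: acc |= 117<<7 -> acc=15028 shift=14
  byte[11]=0x4B cont=0 payload=0x4B=75: acc |= 75<<14 -> acc=1243828 shift=21 [end]
Varint 4: bytes[9:12] = B4 F5 4B -> value 1243828 (3 byte(s))
  byte[12]=0x2A cont=0 payload=0x2A=42: acc |= 42<<0 -> acc=42 shift=7 [end]
Varint 5: bytes[12:13] = 2A -> value 42 (1 byte(s))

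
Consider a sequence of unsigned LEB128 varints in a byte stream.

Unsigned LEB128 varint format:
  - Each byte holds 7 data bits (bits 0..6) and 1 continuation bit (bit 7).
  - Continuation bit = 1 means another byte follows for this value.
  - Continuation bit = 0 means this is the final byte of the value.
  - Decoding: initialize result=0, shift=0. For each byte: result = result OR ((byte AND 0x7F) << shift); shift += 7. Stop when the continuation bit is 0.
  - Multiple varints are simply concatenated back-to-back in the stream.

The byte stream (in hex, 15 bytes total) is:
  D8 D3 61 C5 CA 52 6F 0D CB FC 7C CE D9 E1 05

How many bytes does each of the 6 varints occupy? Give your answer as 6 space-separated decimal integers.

  byte[0]=0xD8 cont=1 payload=0x58=88: acc |= 88<<0 -> acc=88 shift=7
  byte[1]=0xD3 cont=1 payload=0x53=83: acc |= 83<<7 -> acc=10712 shift=14
  byte[2]=0x61 cont=0 payload=0x61=97: acc |= 97<<14 -> acc=1599960 shift=21 [end]
Varint 1: bytes[0:3] = D8 D3 61 -> value 1599960 (3 byte(s))
  byte[3]=0xC5 cont=1 payload=0x45=69: acc |= 69<<0 -> acc=69 shift=7
  byte[4]=0xCA cont=1 payload=0x4A=74: acc |= 74<<7 -> acc=9541 shift=14
  byte[5]=0x52 cont=0 payload=0x52=82: acc |= 82<<14 -> acc=1353029 shift=21 [end]
Varint 2: bytes[3:6] = C5 CA 52 -> value 1353029 (3 byte(s))
  byte[6]=0x6F cont=0 payload=0x6F=111: acc |= 111<<0 -> acc=111 shift=7 [end]
Varint 3: bytes[6:7] = 6F -> value 111 (1 byte(s))
  byte[7]=0x0D cont=0 payload=0x0D=13: acc |= 13<<0 -> acc=13 shift=7 [end]
Varint 4: bytes[7:8] = 0D -> value 13 (1 byte(s))
  byte[8]=0xCB cont=1 payload=0x4B=75: acc |= 75<<0 -> acc=75 shift=7
  byte[9]=0xFC cont=1 payload=0x7C=124: acc |= 124<<7 -> acc=15947 shift=14
  byte[10]=0x7C cont=0 payload=0x7C=124: acc |= 124<<14 -> acc=2047563 shift=21 [end]
Varint 5: bytes[8:11] = CB FC 7C -> value 2047563 (3 byte(s))
  byte[11]=0xCE cont=1 payload=0x4E=78: acc |= 78<<0 -> acc=78 shift=7
  byte[12]=0xD9 cont=1 payload=0x59=89: acc |= 89<<7 -> acc=11470 shift=14
  byte[13]=0xE1 cont=1 payload=0x61=97: acc |= 97<<14 -> acc=1600718 shift=21
  byte[14]=0x05 cont=0 payload=0x05=5: acc |= 5<<21 -> acc=12086478 shift=28 [end]
Varint 6: bytes[11:15] = CE D9 E1 05 -> value 12086478 (4 byte(s))

Answer: 3 3 1 1 3 4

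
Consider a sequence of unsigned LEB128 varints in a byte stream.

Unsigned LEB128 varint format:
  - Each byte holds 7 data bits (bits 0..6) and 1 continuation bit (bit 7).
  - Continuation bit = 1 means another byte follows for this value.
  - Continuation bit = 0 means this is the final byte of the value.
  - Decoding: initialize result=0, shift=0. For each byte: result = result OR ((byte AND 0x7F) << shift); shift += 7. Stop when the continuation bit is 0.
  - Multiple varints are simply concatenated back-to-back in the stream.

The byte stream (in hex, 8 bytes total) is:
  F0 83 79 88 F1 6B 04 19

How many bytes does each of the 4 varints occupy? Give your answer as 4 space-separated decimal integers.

Answer: 3 3 1 1

Derivation:
  byte[0]=0xF0 cont=1 payload=0x70=112: acc |= 112<<0 -> acc=112 shift=7
  byte[1]=0x83 cont=1 payload=0x03=3: acc |= 3<<7 -> acc=496 shift=14
  byte[2]=0x79 cont=0 payload=0x79=121: acc |= 121<<14 -> acc=1982960 shift=21 [end]
Varint 1: bytes[0:3] = F0 83 79 -> value 1982960 (3 byte(s))
  byte[3]=0x88 cont=1 payload=0x08=8: acc |= 8<<0 -> acc=8 shift=7
  byte[4]=0xF1 cont=1 payload=0x71=113: acc |= 113<<7 -> acc=14472 shift=14
  byte[5]=0x6B cont=0 payload=0x6B=107: acc |= 107<<14 -> acc=1767560 shift=21 [end]
Varint 2: bytes[3:6] = 88 F1 6B -> value 1767560 (3 byte(s))
  byte[6]=0x04 cont=0 payload=0x04=4: acc |= 4<<0 -> acc=4 shift=7 [end]
Varint 3: bytes[6:7] = 04 -> value 4 (1 byte(s))
  byte[7]=0x19 cont=0 payload=0x19=25: acc |= 25<<0 -> acc=25 shift=7 [end]
Varint 4: bytes[7:8] = 19 -> value 25 (1 byte(s))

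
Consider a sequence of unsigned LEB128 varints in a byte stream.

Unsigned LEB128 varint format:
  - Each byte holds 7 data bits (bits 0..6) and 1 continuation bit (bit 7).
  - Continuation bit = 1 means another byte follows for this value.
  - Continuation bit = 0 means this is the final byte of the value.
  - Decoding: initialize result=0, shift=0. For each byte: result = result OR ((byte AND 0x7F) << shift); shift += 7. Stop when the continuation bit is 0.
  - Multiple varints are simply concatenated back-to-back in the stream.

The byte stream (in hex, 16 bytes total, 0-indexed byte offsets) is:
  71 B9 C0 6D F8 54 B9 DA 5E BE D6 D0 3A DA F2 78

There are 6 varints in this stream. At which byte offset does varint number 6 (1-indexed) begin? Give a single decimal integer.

  byte[0]=0x71 cont=0 payload=0x71=113: acc |= 113<<0 -> acc=113 shift=7 [end]
Varint 1: bytes[0:1] = 71 -> value 113 (1 byte(s))
  byte[1]=0xB9 cont=1 payload=0x39=57: acc |= 57<<0 -> acc=57 shift=7
  byte[2]=0xC0 cont=1 payload=0x40=64: acc |= 64<<7 -> acc=8249 shift=14
  byte[3]=0x6D cont=0 payload=0x6D=109: acc |= 109<<14 -> acc=1794105 shift=21 [end]
Varint 2: bytes[1:4] = B9 C0 6D -> value 1794105 (3 byte(s))
  byte[4]=0xF8 cont=1 payload=0x78=120: acc |= 120<<0 -> acc=120 shift=7
  byte[5]=0x54 cont=0 payload=0x54=84: acc |= 84<<7 -> acc=10872 shift=14 [end]
Varint 3: bytes[4:6] = F8 54 -> value 10872 (2 byte(s))
  byte[6]=0xB9 cont=1 payload=0x39=57: acc |= 57<<0 -> acc=57 shift=7
  byte[7]=0xDA cont=1 payload=0x5A=90: acc |= 90<<7 -> acc=11577 shift=14
  byte[8]=0x5E cont=0 payload=0x5E=94: acc |= 94<<14 -> acc=1551673 shift=21 [end]
Varint 4: bytes[6:9] = B9 DA 5E -> value 1551673 (3 byte(s))
  byte[9]=0xBE cont=1 payload=0x3E=62: acc |= 62<<0 -> acc=62 shift=7
  byte[10]=0xD6 cont=1 payload=0x56=86: acc |= 86<<7 -> acc=11070 shift=14
  byte[11]=0xD0 cont=1 payload=0x50=80: acc |= 80<<14 -> acc=1321790 shift=21
  byte[12]=0x3A cont=0 payload=0x3A=58: acc |= 58<<21 -> acc=122956606 shift=28 [end]
Varint 5: bytes[9:13] = BE D6 D0 3A -> value 122956606 (4 byte(s))
  byte[13]=0xDA cont=1 payload=0x5A=90: acc |= 90<<0 -> acc=90 shift=7
  byte[14]=0xF2 cont=1 payload=0x72=114: acc |= 114<<7 -> acc=14682 shift=14
  byte[15]=0x78 cont=0 payload=0x78=120: acc |= 120<<14 -> acc=1980762 shift=21 [end]
Varint 6: bytes[13:16] = DA F2 78 -> value 1980762 (3 byte(s))

Answer: 13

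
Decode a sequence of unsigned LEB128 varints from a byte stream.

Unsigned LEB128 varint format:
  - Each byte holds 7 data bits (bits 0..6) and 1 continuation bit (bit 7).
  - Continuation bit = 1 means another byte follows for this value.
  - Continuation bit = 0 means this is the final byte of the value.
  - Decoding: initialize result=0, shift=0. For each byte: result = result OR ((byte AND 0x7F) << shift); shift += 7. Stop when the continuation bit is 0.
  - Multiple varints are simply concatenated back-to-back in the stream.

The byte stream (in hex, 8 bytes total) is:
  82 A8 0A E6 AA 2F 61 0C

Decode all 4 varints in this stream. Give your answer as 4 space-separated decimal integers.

Answer: 168962 775526 97 12

Derivation:
  byte[0]=0x82 cont=1 payload=0x02=2: acc |= 2<<0 -> acc=2 shift=7
  byte[1]=0xA8 cont=1 payload=0x28=40: acc |= 40<<7 -> acc=5122 shift=14
  byte[2]=0x0A cont=0 payload=0x0A=10: acc |= 10<<14 -> acc=168962 shift=21 [end]
Varint 1: bytes[0:3] = 82 A8 0A -> value 168962 (3 byte(s))
  byte[3]=0xE6 cont=1 payload=0x66=102: acc |= 102<<0 -> acc=102 shift=7
  byte[4]=0xAA cont=1 payload=0x2A=42: acc |= 42<<7 -> acc=5478 shift=14
  byte[5]=0x2F cont=0 payload=0x2F=47: acc |= 47<<14 -> acc=775526 shift=21 [end]
Varint 2: bytes[3:6] = E6 AA 2F -> value 775526 (3 byte(s))
  byte[6]=0x61 cont=0 payload=0x61=97: acc |= 97<<0 -> acc=97 shift=7 [end]
Varint 3: bytes[6:7] = 61 -> value 97 (1 byte(s))
  byte[7]=0x0C cont=0 payload=0x0C=12: acc |= 12<<0 -> acc=12 shift=7 [end]
Varint 4: bytes[7:8] = 0C -> value 12 (1 byte(s))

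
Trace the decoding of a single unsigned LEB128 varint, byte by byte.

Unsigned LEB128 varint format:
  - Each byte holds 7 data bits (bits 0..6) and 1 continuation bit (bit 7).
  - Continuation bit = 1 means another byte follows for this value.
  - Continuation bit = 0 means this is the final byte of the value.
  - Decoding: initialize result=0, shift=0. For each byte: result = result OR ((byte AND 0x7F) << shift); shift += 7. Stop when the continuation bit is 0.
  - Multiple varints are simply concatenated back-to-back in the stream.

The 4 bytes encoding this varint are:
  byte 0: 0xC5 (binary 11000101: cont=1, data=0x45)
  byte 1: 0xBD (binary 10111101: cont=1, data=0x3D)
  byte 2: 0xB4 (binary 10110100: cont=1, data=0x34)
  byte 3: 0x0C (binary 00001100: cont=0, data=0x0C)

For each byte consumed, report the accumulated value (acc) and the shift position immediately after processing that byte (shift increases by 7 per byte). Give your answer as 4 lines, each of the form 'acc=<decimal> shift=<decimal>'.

Answer: acc=69 shift=7
acc=7877 shift=14
acc=859845 shift=21
acc=26025669 shift=28

Derivation:
byte 0=0xC5: payload=0x45=69, contrib = 69<<0 = 69; acc -> 69, shift -> 7
byte 1=0xBD: payload=0x3D=61, contrib = 61<<7 = 7808; acc -> 7877, shift -> 14
byte 2=0xB4: payload=0x34=52, contrib = 52<<14 = 851968; acc -> 859845, shift -> 21
byte 3=0x0C: payload=0x0C=12, contrib = 12<<21 = 25165824; acc -> 26025669, shift -> 28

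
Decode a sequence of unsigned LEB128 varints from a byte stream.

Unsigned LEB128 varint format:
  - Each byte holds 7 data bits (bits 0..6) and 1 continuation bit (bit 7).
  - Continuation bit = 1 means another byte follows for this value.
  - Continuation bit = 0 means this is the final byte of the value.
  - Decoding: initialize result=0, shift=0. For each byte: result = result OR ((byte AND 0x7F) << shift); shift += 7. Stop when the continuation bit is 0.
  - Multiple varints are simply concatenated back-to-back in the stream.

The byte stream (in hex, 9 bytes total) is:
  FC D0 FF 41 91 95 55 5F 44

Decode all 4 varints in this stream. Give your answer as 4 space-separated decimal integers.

  byte[0]=0xFC cont=1 payload=0x7C=124: acc |= 124<<0 -> acc=124 shift=7
  byte[1]=0xD0 cont=1 payload=0x50=80: acc |= 80<<7 -> acc=10364 shift=14
  byte[2]=0xFF cont=1 payload=0x7F=127: acc |= 127<<14 -> acc=2091132 shift=21
  byte[3]=0x41 cont=0 payload=0x41=65: acc |= 65<<21 -> acc=138406012 shift=28 [end]
Varint 1: bytes[0:4] = FC D0 FF 41 -> value 138406012 (4 byte(s))
  byte[4]=0x91 cont=1 payload=0x11=17: acc |= 17<<0 -> acc=17 shift=7
  byte[5]=0x95 cont=1 payload=0x15=21: acc |= 21<<7 -> acc=2705 shift=14
  byte[6]=0x55 cont=0 payload=0x55=85: acc |= 85<<14 -> acc=1395345 shift=21 [end]
Varint 2: bytes[4:7] = 91 95 55 -> value 1395345 (3 byte(s))
  byte[7]=0x5F cont=0 payload=0x5F=95: acc |= 95<<0 -> acc=95 shift=7 [end]
Varint 3: bytes[7:8] = 5F -> value 95 (1 byte(s))
  byte[8]=0x44 cont=0 payload=0x44=68: acc |= 68<<0 -> acc=68 shift=7 [end]
Varint 4: bytes[8:9] = 44 -> value 68 (1 byte(s))

Answer: 138406012 1395345 95 68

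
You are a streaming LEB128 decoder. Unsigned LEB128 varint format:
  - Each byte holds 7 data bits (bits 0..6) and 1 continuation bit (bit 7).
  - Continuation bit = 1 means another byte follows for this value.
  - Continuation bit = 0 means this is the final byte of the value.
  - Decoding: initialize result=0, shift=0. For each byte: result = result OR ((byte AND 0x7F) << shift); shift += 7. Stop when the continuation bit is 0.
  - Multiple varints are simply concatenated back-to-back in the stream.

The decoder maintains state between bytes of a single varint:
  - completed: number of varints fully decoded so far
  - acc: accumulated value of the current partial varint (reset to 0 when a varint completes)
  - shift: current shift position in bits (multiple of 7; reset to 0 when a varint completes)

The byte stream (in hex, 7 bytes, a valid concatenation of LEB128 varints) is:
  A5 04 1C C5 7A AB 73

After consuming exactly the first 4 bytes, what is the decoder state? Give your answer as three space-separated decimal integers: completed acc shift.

Answer: 2 69 7

Derivation:
byte[0]=0xA5 cont=1 payload=0x25: acc |= 37<<0 -> completed=0 acc=37 shift=7
byte[1]=0x04 cont=0 payload=0x04: varint #1 complete (value=549); reset -> completed=1 acc=0 shift=0
byte[2]=0x1C cont=0 payload=0x1C: varint #2 complete (value=28); reset -> completed=2 acc=0 shift=0
byte[3]=0xC5 cont=1 payload=0x45: acc |= 69<<0 -> completed=2 acc=69 shift=7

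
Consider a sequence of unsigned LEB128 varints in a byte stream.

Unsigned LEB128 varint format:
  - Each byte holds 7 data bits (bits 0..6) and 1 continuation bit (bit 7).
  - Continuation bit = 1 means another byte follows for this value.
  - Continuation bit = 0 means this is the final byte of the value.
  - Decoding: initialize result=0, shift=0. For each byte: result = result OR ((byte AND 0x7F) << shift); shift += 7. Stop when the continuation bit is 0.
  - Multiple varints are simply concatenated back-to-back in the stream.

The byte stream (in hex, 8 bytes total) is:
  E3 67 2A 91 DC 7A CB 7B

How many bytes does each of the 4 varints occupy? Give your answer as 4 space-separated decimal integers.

  byte[0]=0xE3 cont=1 payload=0x63=99: acc |= 99<<0 -> acc=99 shift=7
  byte[1]=0x67 cont=0 payload=0x67=103: acc |= 103<<7 -> acc=13283 shift=14 [end]
Varint 1: bytes[0:2] = E3 67 -> value 13283 (2 byte(s))
  byte[2]=0x2A cont=0 payload=0x2A=42: acc |= 42<<0 -> acc=42 shift=7 [end]
Varint 2: bytes[2:3] = 2A -> value 42 (1 byte(s))
  byte[3]=0x91 cont=1 payload=0x11=17: acc |= 17<<0 -> acc=17 shift=7
  byte[4]=0xDC cont=1 payload=0x5C=92: acc |= 92<<7 -> acc=11793 shift=14
  byte[5]=0x7A cont=0 payload=0x7A=122: acc |= 122<<14 -> acc=2010641 shift=21 [end]
Varint 3: bytes[3:6] = 91 DC 7A -> value 2010641 (3 byte(s))
  byte[6]=0xCB cont=1 payload=0x4B=75: acc |= 75<<0 -> acc=75 shift=7
  byte[7]=0x7B cont=0 payload=0x7B=123: acc |= 123<<7 -> acc=15819 shift=14 [end]
Varint 4: bytes[6:8] = CB 7B -> value 15819 (2 byte(s))

Answer: 2 1 3 2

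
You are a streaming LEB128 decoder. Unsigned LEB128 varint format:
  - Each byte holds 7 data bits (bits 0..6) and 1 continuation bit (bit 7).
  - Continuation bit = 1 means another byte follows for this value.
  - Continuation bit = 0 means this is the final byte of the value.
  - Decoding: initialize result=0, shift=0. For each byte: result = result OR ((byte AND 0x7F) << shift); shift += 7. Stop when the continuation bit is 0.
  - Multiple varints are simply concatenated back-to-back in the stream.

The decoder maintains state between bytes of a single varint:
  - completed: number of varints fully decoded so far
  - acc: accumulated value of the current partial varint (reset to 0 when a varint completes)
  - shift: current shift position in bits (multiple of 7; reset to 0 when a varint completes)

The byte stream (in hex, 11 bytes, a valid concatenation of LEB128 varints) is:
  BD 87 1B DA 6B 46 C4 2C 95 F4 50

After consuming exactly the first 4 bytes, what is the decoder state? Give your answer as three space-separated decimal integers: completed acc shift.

byte[0]=0xBD cont=1 payload=0x3D: acc |= 61<<0 -> completed=0 acc=61 shift=7
byte[1]=0x87 cont=1 payload=0x07: acc |= 7<<7 -> completed=0 acc=957 shift=14
byte[2]=0x1B cont=0 payload=0x1B: varint #1 complete (value=443325); reset -> completed=1 acc=0 shift=0
byte[3]=0xDA cont=1 payload=0x5A: acc |= 90<<0 -> completed=1 acc=90 shift=7

Answer: 1 90 7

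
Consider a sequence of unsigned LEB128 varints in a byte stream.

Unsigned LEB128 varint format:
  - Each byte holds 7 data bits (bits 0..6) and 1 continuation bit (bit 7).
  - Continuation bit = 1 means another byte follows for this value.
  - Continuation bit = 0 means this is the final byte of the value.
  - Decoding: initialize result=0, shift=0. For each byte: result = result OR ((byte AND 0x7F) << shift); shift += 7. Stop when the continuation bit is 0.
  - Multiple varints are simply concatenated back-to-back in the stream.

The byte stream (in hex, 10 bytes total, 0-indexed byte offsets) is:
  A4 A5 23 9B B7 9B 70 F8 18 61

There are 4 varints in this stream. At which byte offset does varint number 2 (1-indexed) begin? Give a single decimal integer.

Answer: 3

Derivation:
  byte[0]=0xA4 cont=1 payload=0x24=36: acc |= 36<<0 -> acc=36 shift=7
  byte[1]=0xA5 cont=1 payload=0x25=37: acc |= 37<<7 -> acc=4772 shift=14
  byte[2]=0x23 cont=0 payload=0x23=35: acc |= 35<<14 -> acc=578212 shift=21 [end]
Varint 1: bytes[0:3] = A4 A5 23 -> value 578212 (3 byte(s))
  byte[3]=0x9B cont=1 payload=0x1B=27: acc |= 27<<0 -> acc=27 shift=7
  byte[4]=0xB7 cont=1 payload=0x37=55: acc |= 55<<7 -> acc=7067 shift=14
  byte[5]=0x9B cont=1 payload=0x1B=27: acc |= 27<<14 -> acc=449435 shift=21
  byte[6]=0x70 cont=0 payload=0x70=112: acc |= 112<<21 -> acc=235330459 shift=28 [end]
Varint 2: bytes[3:7] = 9B B7 9B 70 -> value 235330459 (4 byte(s))
  byte[7]=0xF8 cont=1 payload=0x78=120: acc |= 120<<0 -> acc=120 shift=7
  byte[8]=0x18 cont=0 payload=0x18=24: acc |= 24<<7 -> acc=3192 shift=14 [end]
Varint 3: bytes[7:9] = F8 18 -> value 3192 (2 byte(s))
  byte[9]=0x61 cont=0 payload=0x61=97: acc |= 97<<0 -> acc=97 shift=7 [end]
Varint 4: bytes[9:10] = 61 -> value 97 (1 byte(s))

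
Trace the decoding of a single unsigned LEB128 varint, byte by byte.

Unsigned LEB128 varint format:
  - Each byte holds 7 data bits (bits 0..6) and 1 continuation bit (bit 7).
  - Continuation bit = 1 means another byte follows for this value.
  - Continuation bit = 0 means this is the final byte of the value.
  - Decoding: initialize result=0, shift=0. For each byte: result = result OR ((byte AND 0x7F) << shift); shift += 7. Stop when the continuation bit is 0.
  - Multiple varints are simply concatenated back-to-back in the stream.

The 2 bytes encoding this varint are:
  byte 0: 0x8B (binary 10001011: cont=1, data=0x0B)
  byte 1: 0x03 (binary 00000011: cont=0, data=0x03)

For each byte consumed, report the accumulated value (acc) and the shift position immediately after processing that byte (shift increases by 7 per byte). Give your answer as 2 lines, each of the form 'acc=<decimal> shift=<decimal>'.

Answer: acc=11 shift=7
acc=395 shift=14

Derivation:
byte 0=0x8B: payload=0x0B=11, contrib = 11<<0 = 11; acc -> 11, shift -> 7
byte 1=0x03: payload=0x03=3, contrib = 3<<7 = 384; acc -> 395, shift -> 14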